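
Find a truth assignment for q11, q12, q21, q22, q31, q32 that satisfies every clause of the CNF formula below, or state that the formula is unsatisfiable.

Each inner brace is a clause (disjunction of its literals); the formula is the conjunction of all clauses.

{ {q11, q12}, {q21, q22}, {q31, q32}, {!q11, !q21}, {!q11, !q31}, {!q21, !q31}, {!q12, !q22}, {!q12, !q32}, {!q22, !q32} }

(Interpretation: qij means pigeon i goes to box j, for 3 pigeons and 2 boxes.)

UNSATISFIABLE

Case q11 = true:
Unit clause (!q21) forces q21 = false.
Unit clause (q22) forces q22 = true.
Unit clause (!q31) forces q31 = false.
Unit clause (q32) forces q32 = true.
Now (!q32) is unsatisfied and unit — conflict.
That branch fails; take q11 = false instead.
Unit clause (q12) forces q12 = true.
Unit clause (!q22) forces q22 = false.
Unit clause (q21) forces q21 = true.
Unit clause (!q31) forces q31 = false.
Unit clause (q32) forces q32 = true.
Now (!q32) is unsatisfied and unit — conflict.
Both values of q11 lead to a conflict.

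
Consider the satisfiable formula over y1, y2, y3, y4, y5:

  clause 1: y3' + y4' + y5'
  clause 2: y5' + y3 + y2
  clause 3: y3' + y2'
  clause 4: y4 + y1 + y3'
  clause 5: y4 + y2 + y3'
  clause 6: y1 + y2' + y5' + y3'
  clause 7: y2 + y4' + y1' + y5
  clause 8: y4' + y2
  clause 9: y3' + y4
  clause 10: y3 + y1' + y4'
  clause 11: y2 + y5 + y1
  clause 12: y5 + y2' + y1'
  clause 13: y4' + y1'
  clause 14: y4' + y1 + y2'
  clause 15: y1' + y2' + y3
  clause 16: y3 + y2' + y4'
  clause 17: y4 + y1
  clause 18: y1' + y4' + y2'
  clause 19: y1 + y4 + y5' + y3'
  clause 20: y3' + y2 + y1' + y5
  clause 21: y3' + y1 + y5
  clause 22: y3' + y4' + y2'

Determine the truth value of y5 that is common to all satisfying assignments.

Suppose y5 = 1.
Branch on y3: set y3 = 0.
Unit clause (y2) forces y2 = 1.
Unit clause (y1') forces y1 = 0.
Unit clause (y4') forces y4 = 0.
That conflicts with the unit clause (y4).
Undo y3 and try y3 = 1.
Unit clause (y4') forces y4 = 0.
That conflicts with the unit clause (y4).
Either choice for y3 ends in contradiction.
So every satisfying assignment has y5 = False.

False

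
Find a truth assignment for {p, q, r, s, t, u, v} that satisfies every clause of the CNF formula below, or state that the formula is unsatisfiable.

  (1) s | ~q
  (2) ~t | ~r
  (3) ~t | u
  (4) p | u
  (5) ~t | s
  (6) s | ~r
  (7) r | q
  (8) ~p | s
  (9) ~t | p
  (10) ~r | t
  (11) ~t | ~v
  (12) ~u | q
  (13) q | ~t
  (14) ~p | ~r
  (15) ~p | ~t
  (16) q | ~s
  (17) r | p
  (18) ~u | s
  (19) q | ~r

Case s = 1:
Unit clause (q) forces q = 1.
Case t = 0:
Unit clause (~r) forces r = 0.
Unit clause (p) forces p = 1.
All clauses hold; u, v can take either value.

p=1; q=1; r=0; s=1; t=0; u=0; v=0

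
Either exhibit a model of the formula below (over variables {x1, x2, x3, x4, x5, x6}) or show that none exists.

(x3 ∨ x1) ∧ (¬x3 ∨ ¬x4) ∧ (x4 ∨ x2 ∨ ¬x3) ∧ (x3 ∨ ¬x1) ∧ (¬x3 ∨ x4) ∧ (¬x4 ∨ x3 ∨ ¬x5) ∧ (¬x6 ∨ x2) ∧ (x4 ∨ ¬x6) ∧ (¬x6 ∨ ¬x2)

Case x3 = True:
(¬x4) alone gives x4 = False.
Now (x4) is unsatisfied and unit — conflict.
That branch fails; take x3 = False instead.
(x1) alone gives x1 = True.
Now (¬x1) is unsatisfied and unit — conflict.
Neither x3 = True nor x3 = False works.

UNSATISFIABLE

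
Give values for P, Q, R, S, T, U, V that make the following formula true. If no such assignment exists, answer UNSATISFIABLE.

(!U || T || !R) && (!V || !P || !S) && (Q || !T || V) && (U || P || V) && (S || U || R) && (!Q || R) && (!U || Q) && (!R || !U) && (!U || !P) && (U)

UNSATISFIABLE

(U) alone gives U = true.
(Q) alone gives Q = true.
(R) alone gives R = true.
But (!R) is also a unit clause — contradiction.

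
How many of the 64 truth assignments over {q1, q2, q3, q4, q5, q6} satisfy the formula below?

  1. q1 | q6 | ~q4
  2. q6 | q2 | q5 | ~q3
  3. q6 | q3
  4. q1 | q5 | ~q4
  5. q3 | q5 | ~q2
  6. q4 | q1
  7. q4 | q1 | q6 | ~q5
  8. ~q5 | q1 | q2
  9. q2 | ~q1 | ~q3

There are 2^6 = 64 truth assignments over (q1, q2, q3, q4, q5, q6).
Split on q5. With q5 = 1, the clauses containing q5 are satisfied and ~q5 drops from the rest; 10 of the 2^5 = 32 assignments to the other variables satisfy what remains.
With q5 = 0, by the same count on the reduced clause set, 6 assignments work.
Total: 10 + 6 = 16.

16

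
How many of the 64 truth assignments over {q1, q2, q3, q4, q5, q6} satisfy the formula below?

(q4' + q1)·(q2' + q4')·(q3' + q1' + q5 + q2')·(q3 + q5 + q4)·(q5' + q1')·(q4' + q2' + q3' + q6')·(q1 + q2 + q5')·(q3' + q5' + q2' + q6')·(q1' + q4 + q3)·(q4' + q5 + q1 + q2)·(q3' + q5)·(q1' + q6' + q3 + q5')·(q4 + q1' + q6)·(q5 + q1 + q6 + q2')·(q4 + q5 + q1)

There are 2^6 = 64 truth assignments over (q1, q2, q3, q4, q5, q6).
Split on q6. With q6 = 1, the clauses containing q6 are satisfied and q6' drops from the rest; 2 of the 2^5 = 32 assignments to the other variables satisfy what remains.
With q6 = 0, by the same count on the reduced clause set, 3 assignments work.
Total: 2 + 3 = 5.

5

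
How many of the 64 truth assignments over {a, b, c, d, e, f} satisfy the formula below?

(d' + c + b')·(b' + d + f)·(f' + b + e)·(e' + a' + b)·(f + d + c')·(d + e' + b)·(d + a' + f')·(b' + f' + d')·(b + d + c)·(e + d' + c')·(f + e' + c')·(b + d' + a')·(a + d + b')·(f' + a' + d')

There are 2^6 = 64 truth assignments over (a, b, c, d, e, f).
Split on e. With e = 1, the clauses containing e are satisfied and e' drops from the rest; 3 of the 2^5 = 32 assignments to the other variables satisfy what remains.
With e = 0, by the same count on the reduced clause set, 1 assignment works.
Total: 3 + 1 = 4.

4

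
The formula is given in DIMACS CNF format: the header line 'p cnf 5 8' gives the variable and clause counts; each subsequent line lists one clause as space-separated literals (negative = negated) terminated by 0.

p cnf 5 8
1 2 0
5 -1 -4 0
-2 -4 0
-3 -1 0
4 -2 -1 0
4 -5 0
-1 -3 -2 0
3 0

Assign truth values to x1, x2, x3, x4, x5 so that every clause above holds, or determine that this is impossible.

x1=False,  x2=True,  x3=True,  x4=False,  x5=False

From the singleton clause (x3), x3 = True.
From the singleton clause (¬x1), x1 = False.
From the singleton clause (x2), x2 = True.
From the singleton clause (¬x4), x4 = False.
From the singleton clause (¬x5), x5 = False.
This assignment satisfies each clause.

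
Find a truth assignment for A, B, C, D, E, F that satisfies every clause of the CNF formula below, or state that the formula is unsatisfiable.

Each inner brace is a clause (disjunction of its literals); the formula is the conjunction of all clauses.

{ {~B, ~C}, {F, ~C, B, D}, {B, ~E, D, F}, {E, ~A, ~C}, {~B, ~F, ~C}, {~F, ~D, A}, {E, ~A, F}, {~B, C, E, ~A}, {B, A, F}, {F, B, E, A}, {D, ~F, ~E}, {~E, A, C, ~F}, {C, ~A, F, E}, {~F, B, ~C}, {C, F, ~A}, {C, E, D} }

A=0; B=1; C=0; D=1; E=0; F=0

Case B = 1:
From the singleton clause (~C), C = 0.
Case E = 0:
From the singleton clause (~A), A = 0.
From the singleton clause (D), D = 1.
From the singleton clause (~F), F = 0.
All clauses are satisfied.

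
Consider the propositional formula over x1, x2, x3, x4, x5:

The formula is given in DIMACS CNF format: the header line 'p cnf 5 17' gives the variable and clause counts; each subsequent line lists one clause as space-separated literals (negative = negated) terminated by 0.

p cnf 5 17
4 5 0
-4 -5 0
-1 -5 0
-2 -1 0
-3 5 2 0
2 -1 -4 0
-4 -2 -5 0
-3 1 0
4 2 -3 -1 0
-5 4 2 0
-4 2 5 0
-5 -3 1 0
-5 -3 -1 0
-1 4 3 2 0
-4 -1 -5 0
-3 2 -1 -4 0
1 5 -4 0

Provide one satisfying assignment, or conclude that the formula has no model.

x1: False; x2: True; x3: False; x4: False; x5: True

Case x4 = False:
Unit clause (x5) forces x5 = True.
Unit clause (¬x1) forces x1 = False.
Unit clause (¬x3) forces x3 = False.
Unit clause (x2) forces x2 = True.
Every clause now holds.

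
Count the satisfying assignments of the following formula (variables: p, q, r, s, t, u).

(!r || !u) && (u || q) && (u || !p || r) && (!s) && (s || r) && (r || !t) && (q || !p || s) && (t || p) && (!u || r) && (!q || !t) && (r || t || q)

1

There are 2^6 = 64 truth assignments over (p, q, r, s, t, u).
Split on p. With p = true, the clauses containing p are satisfied and !p drops from the rest; 1 of the 2^5 = 32 assignments to the other variables satisfy what remains.
With p = false, by the same count on the reduced clause set, 0 assignments work.
(One model: p=T, q=T, r=T, s=F, t=F, u=F.)
Total: 1 + 0 = 1.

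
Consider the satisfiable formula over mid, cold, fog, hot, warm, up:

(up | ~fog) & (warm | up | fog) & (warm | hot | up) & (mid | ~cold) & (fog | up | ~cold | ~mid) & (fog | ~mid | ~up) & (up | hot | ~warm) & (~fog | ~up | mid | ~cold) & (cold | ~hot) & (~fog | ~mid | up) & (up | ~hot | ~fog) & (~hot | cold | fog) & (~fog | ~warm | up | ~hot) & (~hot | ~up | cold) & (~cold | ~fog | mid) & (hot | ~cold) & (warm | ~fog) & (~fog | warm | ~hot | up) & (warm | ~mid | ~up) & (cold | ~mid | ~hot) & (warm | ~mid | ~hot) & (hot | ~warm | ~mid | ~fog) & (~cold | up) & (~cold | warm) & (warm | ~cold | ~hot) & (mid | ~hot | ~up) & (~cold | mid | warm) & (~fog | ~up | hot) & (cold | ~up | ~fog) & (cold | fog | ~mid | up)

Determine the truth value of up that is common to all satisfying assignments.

True

Suppose up = 0.
(~fog) alone gives fog = 0.
(warm) alone gives warm = 1.
(hot) alone gives hot = 1.
(cold) alone gives cold = 1.
Now (~cold) is unsatisfied and unit — conflict.
So every satisfying assignment has up = True.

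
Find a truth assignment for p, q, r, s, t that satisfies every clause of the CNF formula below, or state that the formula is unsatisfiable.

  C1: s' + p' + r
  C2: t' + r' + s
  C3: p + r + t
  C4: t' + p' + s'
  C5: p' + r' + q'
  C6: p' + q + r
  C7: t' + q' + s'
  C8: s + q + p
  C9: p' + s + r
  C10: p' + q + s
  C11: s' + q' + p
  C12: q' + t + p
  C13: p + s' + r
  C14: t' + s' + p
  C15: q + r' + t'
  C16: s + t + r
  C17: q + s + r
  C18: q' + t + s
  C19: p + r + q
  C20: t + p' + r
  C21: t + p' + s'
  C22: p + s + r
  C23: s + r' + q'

p ↦ 0, q ↦ 0, r ↦ 1, s ↦ 1, t ↦ 0

Try s = 1.
Try p = 0.
Unit clause (q') forces q = 0.
Unit clause (r) forces r = 1.
Unit clause (t') forces t = 0.
This assignment satisfies each clause.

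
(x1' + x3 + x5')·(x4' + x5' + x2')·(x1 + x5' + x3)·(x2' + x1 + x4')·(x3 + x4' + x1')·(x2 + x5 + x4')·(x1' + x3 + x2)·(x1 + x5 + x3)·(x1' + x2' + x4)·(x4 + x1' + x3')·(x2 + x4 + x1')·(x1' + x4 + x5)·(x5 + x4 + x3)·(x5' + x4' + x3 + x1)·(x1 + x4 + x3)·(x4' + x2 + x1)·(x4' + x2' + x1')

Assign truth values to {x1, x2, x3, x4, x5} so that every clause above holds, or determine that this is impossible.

Case x1 = 0:
Case x5 = 1:
(x3) alone gives x3 = 1.
Case x4 = 0:
Every clause is now satisfied; x2 is unconstrained.

x1 ↦ 0, x2 ↦ 0, x3 ↦ 1, x4 ↦ 0, x5 ↦ 1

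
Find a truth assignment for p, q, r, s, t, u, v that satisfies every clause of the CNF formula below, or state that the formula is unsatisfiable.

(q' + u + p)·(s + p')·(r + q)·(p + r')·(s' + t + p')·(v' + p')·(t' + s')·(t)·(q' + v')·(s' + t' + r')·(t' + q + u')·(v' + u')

From the singleton clause (t), t = 1.
From the singleton clause (s'), s = 0.
From the singleton clause (p'), p = 0.
From the singleton clause (r'), r = 0.
From the singleton clause (q), q = 1.
From the singleton clause (u), u = 1.
From the singleton clause (v'), v = 0.
All clauses are satisfied.

p=0,  q=1,  r=0,  s=0,  t=1,  u=1,  v=0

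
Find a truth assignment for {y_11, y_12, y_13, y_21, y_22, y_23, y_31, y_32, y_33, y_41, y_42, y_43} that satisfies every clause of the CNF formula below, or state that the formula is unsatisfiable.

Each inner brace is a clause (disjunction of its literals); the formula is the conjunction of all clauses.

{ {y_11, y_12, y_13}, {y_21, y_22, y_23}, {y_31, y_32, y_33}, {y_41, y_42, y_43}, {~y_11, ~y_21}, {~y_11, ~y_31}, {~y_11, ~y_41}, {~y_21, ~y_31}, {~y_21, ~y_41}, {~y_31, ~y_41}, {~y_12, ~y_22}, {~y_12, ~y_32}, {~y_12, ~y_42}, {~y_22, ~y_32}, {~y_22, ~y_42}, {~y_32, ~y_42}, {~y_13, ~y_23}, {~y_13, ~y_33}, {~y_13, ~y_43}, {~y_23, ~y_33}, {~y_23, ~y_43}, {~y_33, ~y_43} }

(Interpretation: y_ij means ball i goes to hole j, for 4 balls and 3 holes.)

Try y_11 = 0.
Try y_12 = 1.
Unit clause (~y_22) forces y_22 = 0.
Unit clause (~y_32) forces y_32 = 0.
Unit clause (~y_42) forces y_42 = 0.
Try y_21 = 1.
Unit clause (~y_31) forces y_31 = 0.
Unit clause (y_33) forces y_33 = 1.
Unit clause (~y_41) forces y_41 = 0.
Unit clause (y_43) forces y_43 = 1.
But (~y_43) is also a unit clause — contradiction.
So y_21 must be the other value — set y_21 = 0.
Unit clause (y_23) forces y_23 = 1.
Unit clause (~y_13) forces y_13 = 0.
Unit clause (~y_33) forces y_33 = 0.
Unit clause (y_31) forces y_31 = 1.
Unit clause (~y_41) forces y_41 = 0.
Unit clause (y_43) forces y_43 = 1.
But (~y_43) is also a unit clause — contradiction.
Neither y_21 = 1 nor y_21 = 0 works.
So y_12 must be the other value — set y_12 = 0.
Unit clause (y_13) forces y_13 = 1.
Unit clause (~y_23) forces y_23 = 0.
Unit clause (~y_33) forces y_33 = 0.
Unit clause (~y_43) forces y_43 = 0.
Try y_21 = 1.
Unit clause (~y_31) forces y_31 = 0.
Unit clause (y_32) forces y_32 = 1.
Unit clause (~y_41) forces y_41 = 0.
Unit clause (y_42) forces y_42 = 1.
But (~y_42) is also a unit clause — contradiction.
So y_21 must be the other value — set y_21 = 0.
Unit clause (y_22) forces y_22 = 1.
Unit clause (~y_32) forces y_32 = 0.
Unit clause (y_31) forces y_31 = 1.
Unit clause (~y_41) forces y_41 = 0.
Unit clause (y_42) forces y_42 = 1.
But (~y_42) is also a unit clause — contradiction.
Neither y_21 = 1 nor y_21 = 0 works.
Neither y_12 = 1 nor y_12 = 0 works.
So y_11 must be the other value — set y_11 = 1.
Unit clause (~y_21) forces y_21 = 0.
Unit clause (~y_31) forces y_31 = 0.
Unit clause (~y_41) forces y_41 = 0.
Try y_22 = 1.
Unit clause (~y_12) forces y_12 = 0.
Unit clause (~y_32) forces y_32 = 0.
Unit clause (y_33) forces y_33 = 1.
Unit clause (~y_42) forces y_42 = 0.
Unit clause (y_43) forces y_43 = 1.
But (~y_43) is also a unit clause — contradiction.
So y_22 must be the other value — set y_22 = 0.
Unit clause (y_23) forces y_23 = 1.
Unit clause (~y_13) forces y_13 = 0.
Unit clause (~y_33) forces y_33 = 0.
Unit clause (y_32) forces y_32 = 1.
Unit clause (~y_12) forces y_12 = 0.
Unit clause (~y_42) forces y_42 = 0.
Unit clause (y_43) forces y_43 = 1.
But (~y_43) is also a unit clause — contradiction.
Neither y_22 = 1 nor y_22 = 0 works.
Neither y_11 = 1 nor y_11 = 0 works.

UNSATISFIABLE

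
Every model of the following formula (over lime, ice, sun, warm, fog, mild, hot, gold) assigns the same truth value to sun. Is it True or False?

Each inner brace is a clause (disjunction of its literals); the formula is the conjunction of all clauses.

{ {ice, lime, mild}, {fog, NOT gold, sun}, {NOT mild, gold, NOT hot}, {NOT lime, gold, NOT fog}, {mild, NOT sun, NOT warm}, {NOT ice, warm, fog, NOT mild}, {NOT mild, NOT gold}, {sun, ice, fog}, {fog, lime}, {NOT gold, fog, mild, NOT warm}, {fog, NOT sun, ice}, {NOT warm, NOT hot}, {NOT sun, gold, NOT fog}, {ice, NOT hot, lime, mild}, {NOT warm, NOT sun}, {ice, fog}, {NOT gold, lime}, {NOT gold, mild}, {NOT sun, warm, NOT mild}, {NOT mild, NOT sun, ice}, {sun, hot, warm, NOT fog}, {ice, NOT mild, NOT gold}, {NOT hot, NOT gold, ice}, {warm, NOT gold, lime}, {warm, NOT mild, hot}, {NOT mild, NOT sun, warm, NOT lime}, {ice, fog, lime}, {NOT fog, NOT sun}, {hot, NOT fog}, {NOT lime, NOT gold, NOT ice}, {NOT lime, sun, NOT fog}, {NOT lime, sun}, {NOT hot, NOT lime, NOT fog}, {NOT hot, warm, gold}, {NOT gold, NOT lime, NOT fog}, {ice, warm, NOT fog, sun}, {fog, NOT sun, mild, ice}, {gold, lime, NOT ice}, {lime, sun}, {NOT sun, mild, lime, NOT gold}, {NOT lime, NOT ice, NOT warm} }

Suppose sun = false.
The clause (NOT lime) is unit, so lime = false.
Now (lime) is unsatisfied and unit — conflict.
So every satisfying assignment has sun = True.

True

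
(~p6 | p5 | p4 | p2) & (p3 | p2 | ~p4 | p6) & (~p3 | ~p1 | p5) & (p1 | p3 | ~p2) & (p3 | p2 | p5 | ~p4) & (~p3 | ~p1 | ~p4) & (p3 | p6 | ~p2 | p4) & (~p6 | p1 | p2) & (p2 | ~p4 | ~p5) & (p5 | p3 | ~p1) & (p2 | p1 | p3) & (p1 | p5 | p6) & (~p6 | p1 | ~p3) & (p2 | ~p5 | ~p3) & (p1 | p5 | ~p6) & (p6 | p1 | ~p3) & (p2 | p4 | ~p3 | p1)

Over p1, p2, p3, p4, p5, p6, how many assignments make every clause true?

7

There are 2^6 = 64 truth assignments over (p1, p2, p3, p4, p5, p6).
Split on p6. With p6 = 1, the clauses containing p6 are satisfied and ~p6 drops from the rest; 4 of the 2^5 = 32 assignments to the other variables satisfy what remains.
With p6 = 0, by the same count on the reduced clause set, 3 assignments work.
Total: 4 + 3 = 7.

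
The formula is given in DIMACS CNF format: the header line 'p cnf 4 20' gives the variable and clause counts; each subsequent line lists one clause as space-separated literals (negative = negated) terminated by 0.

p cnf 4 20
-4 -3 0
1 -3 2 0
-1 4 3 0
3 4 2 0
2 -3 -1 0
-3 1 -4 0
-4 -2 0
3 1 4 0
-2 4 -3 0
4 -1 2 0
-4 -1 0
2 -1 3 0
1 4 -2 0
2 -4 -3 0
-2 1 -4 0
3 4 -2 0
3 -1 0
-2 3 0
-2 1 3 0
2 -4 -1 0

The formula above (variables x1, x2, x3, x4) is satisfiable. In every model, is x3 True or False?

Suppose x3 = True.
From the singleton clause (¬x4), x4 = False.
From the singleton clause (¬x2), x2 = False.
From the singleton clause (x1), x1 = True.
That conflicts with the unit clause (¬x1).
So every satisfying assignment has x3 = False.

False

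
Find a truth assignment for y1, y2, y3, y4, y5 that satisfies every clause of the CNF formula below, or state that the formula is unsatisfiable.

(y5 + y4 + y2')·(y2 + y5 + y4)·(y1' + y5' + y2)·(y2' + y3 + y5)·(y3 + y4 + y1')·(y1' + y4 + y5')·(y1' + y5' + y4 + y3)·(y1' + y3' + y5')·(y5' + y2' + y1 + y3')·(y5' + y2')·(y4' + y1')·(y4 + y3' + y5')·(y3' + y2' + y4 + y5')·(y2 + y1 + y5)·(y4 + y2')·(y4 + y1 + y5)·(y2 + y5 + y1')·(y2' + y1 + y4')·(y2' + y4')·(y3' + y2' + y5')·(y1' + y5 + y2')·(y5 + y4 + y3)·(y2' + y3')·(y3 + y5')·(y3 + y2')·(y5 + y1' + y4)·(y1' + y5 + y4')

Try y5 = 1.
The clause (y2') is unit, so y2 = 0.
The clause (y1') is unit, so y1 = 0.
The clause (y3) is unit, so y3 = 1.
The clause (y4) is unit, so y4 = 1.
Every clause now holds.

y1 ↦ 0, y2 ↦ 0, y3 ↦ 1, y4 ↦ 1, y5 ↦ 1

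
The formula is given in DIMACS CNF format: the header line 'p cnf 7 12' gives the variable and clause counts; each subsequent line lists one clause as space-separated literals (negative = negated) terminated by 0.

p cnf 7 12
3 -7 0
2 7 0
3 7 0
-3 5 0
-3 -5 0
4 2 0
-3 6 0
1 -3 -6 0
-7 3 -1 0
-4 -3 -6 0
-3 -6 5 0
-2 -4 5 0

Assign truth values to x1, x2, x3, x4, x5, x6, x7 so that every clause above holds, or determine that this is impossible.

UNSATISFIABLE

Branch on x3: set x3 = True.
Unit clause (x5) forces x5 = True.
That conflicts with the unit clause (¬x5).
Undo x3 and try x3 = False.
Unit clause (¬x7) forces x7 = False.
That conflicts with the unit clause (x7).
Both values of x3 lead to a conflict.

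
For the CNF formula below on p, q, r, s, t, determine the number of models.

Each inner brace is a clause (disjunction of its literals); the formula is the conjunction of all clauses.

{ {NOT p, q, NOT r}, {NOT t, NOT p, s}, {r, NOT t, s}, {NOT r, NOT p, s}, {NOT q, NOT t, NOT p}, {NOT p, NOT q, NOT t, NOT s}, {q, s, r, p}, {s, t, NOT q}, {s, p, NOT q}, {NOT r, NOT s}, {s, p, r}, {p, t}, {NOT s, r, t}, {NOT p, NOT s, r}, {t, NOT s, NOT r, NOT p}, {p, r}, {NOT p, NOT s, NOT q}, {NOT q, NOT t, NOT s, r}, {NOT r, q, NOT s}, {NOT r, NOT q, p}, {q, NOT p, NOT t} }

There are 2^5 = 32 truth assignments over (p, q, r, s, t).
Split on t. With t = true, the clauses containing t are satisfied and NOT t drops from the rest; 1 of the 2^4 = 16 assignments to the other variables satisfy what remains.
With t = false, by the same count on the reduced clause set, 1 assignment works.
Total: 1 + 1 = 2.

2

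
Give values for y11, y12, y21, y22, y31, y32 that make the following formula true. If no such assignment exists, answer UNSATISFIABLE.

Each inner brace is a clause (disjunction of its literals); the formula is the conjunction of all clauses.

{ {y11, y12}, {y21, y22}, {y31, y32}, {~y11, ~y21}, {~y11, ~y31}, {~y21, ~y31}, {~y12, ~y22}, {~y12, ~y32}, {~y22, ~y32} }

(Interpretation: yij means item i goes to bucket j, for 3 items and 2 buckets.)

Try y11 = 1.
The clause (~y21) is unit, so y21 = 0.
The clause (y22) is unit, so y22 = 1.
The clause (~y31) is unit, so y31 = 0.
The clause (y32) is unit, so y32 = 1.
That conflicts with the unit clause (~y32).
That branch fails; take y11 = 0 instead.
The clause (y12) is unit, so y12 = 1.
The clause (~y22) is unit, so y22 = 0.
The clause (y21) is unit, so y21 = 1.
The clause (~y31) is unit, so y31 = 0.
The clause (y32) is unit, so y32 = 1.
That conflicts with the unit clause (~y32).
Neither y11 = 1 nor y11 = 0 works.

UNSATISFIABLE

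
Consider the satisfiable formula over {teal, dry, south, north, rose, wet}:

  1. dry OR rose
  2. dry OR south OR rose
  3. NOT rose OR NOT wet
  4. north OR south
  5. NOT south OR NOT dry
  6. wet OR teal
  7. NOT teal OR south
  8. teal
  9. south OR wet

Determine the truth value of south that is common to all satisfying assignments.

Suppose south = false.
Unit clause (north) forces north = true.
Unit clause (NOT teal) forces teal = false.
But (teal) is also a unit clause — contradiction.
So every satisfying assignment has south = True.

True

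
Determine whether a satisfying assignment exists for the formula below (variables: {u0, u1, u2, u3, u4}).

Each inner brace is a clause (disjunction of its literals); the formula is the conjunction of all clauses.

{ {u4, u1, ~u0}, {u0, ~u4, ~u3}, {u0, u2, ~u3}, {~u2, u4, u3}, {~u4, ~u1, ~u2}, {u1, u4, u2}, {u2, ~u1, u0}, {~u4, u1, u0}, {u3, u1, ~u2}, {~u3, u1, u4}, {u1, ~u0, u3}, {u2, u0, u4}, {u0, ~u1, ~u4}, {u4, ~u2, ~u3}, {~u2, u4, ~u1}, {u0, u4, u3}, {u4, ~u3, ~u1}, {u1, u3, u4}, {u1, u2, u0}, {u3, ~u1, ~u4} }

Satisfiable

Try u4 = 1.
Try u0 = 1.
Try u1 = 0.
Unit clause (u3) forces u3 = 1.
No clause remains; u2 is free.
A satisfying assignment: u0=1, u1=0, u2=0, u3=1, u4=1.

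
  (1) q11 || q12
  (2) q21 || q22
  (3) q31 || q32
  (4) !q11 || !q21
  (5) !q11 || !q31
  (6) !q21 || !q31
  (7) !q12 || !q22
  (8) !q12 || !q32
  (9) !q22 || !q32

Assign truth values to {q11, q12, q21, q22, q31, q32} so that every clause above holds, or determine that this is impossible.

Try q11 = true.
The clause (!q21) is unit, so q21 = false.
The clause (q22) is unit, so q22 = true.
The clause (!q31) is unit, so q31 = false.
The clause (q32) is unit, so q32 = true.
Now (!q32) is unsatisfied and unit — conflict.
That branch fails; take q11 = false instead.
The clause (q12) is unit, so q12 = true.
The clause (!q22) is unit, so q22 = false.
The clause (q21) is unit, so q21 = true.
The clause (!q31) is unit, so q31 = false.
The clause (q32) is unit, so q32 = true.
Now (!q32) is unsatisfied and unit — conflict.
Neither q11 = true nor q11 = false works.

UNSATISFIABLE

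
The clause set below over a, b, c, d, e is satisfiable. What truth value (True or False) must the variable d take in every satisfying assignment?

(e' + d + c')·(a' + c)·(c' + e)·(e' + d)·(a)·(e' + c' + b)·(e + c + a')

Suppose d = 0.
Unit clause (e') forces e = 0.
Unit clause (c') forces c = 0.
Unit clause (a') forces a = 0.
But (a) is also a unit clause — contradiction.
So every satisfying assignment has d = True.

True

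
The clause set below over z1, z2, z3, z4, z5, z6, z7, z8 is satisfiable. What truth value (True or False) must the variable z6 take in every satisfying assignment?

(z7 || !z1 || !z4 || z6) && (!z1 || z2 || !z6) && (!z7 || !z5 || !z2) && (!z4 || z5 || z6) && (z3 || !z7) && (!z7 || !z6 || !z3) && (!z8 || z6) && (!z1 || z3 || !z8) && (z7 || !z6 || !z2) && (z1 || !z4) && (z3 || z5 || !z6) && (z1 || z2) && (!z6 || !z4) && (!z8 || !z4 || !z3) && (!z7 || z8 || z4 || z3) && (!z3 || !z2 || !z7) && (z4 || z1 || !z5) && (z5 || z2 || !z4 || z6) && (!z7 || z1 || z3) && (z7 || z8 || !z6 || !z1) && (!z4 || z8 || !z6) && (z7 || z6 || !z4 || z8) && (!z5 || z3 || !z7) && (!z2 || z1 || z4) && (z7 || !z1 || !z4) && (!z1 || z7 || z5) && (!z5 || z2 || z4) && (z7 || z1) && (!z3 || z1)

Suppose z6 = true.
The clause (!z4) is unit, so z4 = false.
Branch on z1: set z1 = false.
The clause (z2) is unit, so z2 = true.
Now (!z2) is unsatisfied and unit — conflict.
So z1 must be the other value — set z1 = true.
The clause (z2) is unit, so z2 = true.
The clause (z7) is unit, so z7 = true.
The clause (!z5) is unit, so z5 = false.
The clause (z3) is unit, so z3 = true.
Now (!z3) is unsatisfied and unit — conflict.
Both values of z1 lead to a conflict.
So every satisfying assignment has z6 = False.

False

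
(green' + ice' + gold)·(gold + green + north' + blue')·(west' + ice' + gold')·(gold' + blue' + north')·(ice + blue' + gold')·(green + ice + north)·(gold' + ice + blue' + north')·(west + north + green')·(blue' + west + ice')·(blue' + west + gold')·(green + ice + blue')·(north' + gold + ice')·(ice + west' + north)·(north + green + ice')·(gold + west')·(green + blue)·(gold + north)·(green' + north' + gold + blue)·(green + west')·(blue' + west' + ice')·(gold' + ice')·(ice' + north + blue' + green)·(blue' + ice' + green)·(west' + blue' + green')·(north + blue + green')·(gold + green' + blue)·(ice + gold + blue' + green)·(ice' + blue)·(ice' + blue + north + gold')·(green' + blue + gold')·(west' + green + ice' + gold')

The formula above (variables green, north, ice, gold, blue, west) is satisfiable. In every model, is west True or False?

False

Suppose west = 1.
From the singleton clause (gold), gold = 1.
From the singleton clause (ice'), ice = 0.
From the singleton clause (blue'), blue = 0.
From the singleton clause (north), north = 1.
From the singleton clause (green), green = 1.
Now (green') is unsatisfied and unit — conflict.
So every satisfying assignment has west = False.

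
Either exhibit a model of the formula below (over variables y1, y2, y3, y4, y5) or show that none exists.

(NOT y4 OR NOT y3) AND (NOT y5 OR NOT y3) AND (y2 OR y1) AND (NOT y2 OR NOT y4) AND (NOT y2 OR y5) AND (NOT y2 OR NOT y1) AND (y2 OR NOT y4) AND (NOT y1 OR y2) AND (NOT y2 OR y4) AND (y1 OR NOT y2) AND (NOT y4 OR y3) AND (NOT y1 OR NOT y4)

Suppose y4 = false.
Unit clause (NOT y2) forces y2 = false.
Unit clause (y1) forces y1 = true.
Now (NOT y1) is unsatisfied and unit — conflict.
That branch fails; take y4 = true instead.
Unit clause (NOT y3) forces y3 = false.
Now (y3) is unsatisfied and unit — conflict.
Both values of y4 lead to a conflict.

UNSATISFIABLE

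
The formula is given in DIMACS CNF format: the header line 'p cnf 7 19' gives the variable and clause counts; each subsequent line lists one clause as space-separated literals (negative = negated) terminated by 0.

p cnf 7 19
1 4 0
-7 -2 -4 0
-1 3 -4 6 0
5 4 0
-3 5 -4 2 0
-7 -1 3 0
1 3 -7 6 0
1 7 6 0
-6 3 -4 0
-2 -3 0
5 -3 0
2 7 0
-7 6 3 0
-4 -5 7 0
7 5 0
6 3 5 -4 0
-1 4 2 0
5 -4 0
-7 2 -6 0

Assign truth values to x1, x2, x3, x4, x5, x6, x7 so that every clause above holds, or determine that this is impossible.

Try x1 = True.
Try x5 = True.
Try x7 = False.
From the singleton clause (x2), x2 = True.
From the singleton clause (¬x3), x3 = False.
From the singleton clause (¬x4), x4 = False.
No clause remains; x6 is free.

x1=True,  x2=True,  x3=False,  x4=False,  x5=True,  x6=False,  x7=False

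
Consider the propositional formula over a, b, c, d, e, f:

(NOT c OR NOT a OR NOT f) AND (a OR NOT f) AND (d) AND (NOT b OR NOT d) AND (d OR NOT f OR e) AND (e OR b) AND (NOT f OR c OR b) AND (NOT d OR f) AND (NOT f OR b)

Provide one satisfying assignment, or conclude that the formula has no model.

The clause (d) is unit, so d = true.
The clause (NOT b) is unit, so b = false.
The clause (e) is unit, so e = true.
The clause (f) is unit, so f = true.
But (NOT f) is also a unit clause — contradiction.

UNSATISFIABLE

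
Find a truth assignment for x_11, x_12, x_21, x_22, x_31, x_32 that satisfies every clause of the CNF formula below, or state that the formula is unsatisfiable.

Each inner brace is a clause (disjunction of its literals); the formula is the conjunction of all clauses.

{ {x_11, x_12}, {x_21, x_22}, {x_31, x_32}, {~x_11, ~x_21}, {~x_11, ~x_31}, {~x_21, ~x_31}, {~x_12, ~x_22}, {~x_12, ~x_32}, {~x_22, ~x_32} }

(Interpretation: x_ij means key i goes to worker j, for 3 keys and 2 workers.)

UNSATISFIABLE

Branch on x_11: set x_11 = 1.
Unit clause (~x_21) forces x_21 = 0.
Unit clause (x_22) forces x_22 = 1.
Unit clause (~x_31) forces x_31 = 0.
Unit clause (x_32) forces x_32 = 1.
But (~x_32) is also a unit clause — contradiction.
Undo x_11 and try x_11 = 0.
Unit clause (x_12) forces x_12 = 1.
Unit clause (~x_22) forces x_22 = 0.
Unit clause (x_21) forces x_21 = 1.
Unit clause (~x_31) forces x_31 = 0.
Unit clause (x_32) forces x_32 = 1.
But (~x_32) is also a unit clause — contradiction.
Neither x_11 = 1 nor x_11 = 0 works.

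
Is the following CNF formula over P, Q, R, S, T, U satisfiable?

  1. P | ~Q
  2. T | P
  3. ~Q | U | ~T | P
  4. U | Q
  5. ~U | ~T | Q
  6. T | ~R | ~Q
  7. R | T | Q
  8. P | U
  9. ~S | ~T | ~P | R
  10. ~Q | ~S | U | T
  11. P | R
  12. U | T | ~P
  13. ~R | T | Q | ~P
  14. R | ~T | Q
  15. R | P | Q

Yes

Try P = 1.
Try U = 0.
Unit clause (Q) forces Q = 1.
Unit clause (T) forces T = 1.
Try S = 0.
No clause remains; R is free.
A satisfying assignment: P: 1, Q: 1, R: 0, S: 0, T: 1, U: 0.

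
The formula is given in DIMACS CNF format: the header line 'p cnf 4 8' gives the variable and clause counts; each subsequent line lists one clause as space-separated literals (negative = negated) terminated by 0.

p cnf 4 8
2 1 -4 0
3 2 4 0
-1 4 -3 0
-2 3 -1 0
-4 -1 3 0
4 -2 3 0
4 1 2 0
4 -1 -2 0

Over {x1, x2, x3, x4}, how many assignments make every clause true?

5

There are 2^4 = 16 truth assignments over (x1, x2, x3, x4).
Check each against the 8 clauses (columns in the order x1, x2, x3, x4):
  F F F F  ✗ fails (x3 ∨ x2 ∨ x4)
  F F F T  ✗ fails (x2 ∨ x1 ∨ ¬x4)
  F F T F  ✗ fails (x4 ∨ x1 ∨ x2)
  F F T T  ✗ fails (x2 ∨ x1 ∨ ¬x4)
  F T F F  ✗ fails (x4 ∨ ¬x2 ∨ x3)
  F T F T  ✓ satisfies all
  F T T F  ✓ satisfies all
  F T T T  ✓ satisfies all
  T F F F  ✗ fails (x3 ∨ x2 ∨ x4)
  T F F T  ✗ fails (¬x4 ∨ ¬x1 ∨ x3)
  T F T F  ✗ fails (¬x1 ∨ x4 ∨ ¬x3)
  T F T T  ✓ satisfies all
  T T F F  ✗ fails (¬x2 ∨ x3 ∨ ¬x1)
  T T F T  ✗ fails (¬x2 ∨ x3 ∨ ¬x1)
  T T T F  ✗ fails (¬x1 ∨ x4 ∨ ¬x3)
  T T T T  ✓ satisfies all
5 of the 16 rows are models.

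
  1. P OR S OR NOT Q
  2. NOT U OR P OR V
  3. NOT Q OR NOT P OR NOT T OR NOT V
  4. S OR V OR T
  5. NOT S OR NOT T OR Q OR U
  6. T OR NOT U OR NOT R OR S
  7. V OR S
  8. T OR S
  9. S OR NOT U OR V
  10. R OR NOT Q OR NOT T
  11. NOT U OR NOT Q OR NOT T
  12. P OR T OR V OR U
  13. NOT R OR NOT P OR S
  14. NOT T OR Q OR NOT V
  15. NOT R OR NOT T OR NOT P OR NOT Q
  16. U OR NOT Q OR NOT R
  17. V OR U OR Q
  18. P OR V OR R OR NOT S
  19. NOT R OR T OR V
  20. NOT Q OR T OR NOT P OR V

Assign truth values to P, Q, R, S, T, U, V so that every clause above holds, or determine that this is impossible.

Branch on V: set V = false.
From the singleton clause (S), S = true.
Branch on U: set U = true.
From the singleton clause (P), P = true.
Branch on Q: set Q = false.
Branch on R: set R = false.
Every clause is now satisfied; T is unconstrained.

P: true,  Q: false,  R: false,  S: true,  T: true,  U: true,  V: false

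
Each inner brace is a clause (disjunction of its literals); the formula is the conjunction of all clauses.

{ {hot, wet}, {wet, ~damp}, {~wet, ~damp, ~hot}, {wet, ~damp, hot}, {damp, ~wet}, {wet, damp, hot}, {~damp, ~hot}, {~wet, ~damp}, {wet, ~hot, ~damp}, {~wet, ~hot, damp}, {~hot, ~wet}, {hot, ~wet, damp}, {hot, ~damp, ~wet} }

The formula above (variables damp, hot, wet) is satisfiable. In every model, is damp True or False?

Suppose damp = 1.
Unit clause (wet) forces wet = 1.
But (~wet) is also a unit clause — contradiction.
So every satisfying assignment has damp = False.

False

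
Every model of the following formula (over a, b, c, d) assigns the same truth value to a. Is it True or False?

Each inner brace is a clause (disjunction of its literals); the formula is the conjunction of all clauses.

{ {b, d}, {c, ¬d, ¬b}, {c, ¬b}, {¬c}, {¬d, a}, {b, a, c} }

Suppose a = False.
(¬c) alone gives c = False.
(¬b) alone gives b = False.
But (b) is also a unit clause — contradiction.
So every satisfying assignment has a = True.

True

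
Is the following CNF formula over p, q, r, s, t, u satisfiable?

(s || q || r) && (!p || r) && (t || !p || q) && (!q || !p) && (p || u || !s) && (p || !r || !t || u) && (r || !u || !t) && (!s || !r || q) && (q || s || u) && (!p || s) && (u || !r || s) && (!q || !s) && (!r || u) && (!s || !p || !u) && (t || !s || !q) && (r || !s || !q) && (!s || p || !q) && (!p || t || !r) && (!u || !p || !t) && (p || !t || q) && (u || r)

Suppose p = false.
Suppose u = true.
Suppose r = true.
Suppose s = false.
Suppose t = false.
No clause remains; q is free.
A satisfying assignment: p: false,  q: false,  r: true,  s: false,  t: false,  u: true.

Yes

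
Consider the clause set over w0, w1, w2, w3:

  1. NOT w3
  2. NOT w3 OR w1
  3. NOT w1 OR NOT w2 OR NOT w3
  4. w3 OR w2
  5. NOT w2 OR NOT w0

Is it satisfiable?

Satisfiable

From the singleton clause (NOT w3), w3 = false.
From the singleton clause (w2), w2 = true.
From the singleton clause (NOT w0), w0 = false.
All clauses hold; w1 can take either value.
A satisfying assignment: w0=false, w1=false, w2=true, w3=false.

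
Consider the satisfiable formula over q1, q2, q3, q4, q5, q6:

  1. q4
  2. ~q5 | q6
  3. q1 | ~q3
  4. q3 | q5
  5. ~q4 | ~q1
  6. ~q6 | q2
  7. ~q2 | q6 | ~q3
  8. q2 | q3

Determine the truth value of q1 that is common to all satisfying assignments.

Suppose q1 = 1.
From the singleton clause (q4), q4 = 1.
That conflicts with the unit clause (~q4).
So every satisfying assignment has q1 = False.

False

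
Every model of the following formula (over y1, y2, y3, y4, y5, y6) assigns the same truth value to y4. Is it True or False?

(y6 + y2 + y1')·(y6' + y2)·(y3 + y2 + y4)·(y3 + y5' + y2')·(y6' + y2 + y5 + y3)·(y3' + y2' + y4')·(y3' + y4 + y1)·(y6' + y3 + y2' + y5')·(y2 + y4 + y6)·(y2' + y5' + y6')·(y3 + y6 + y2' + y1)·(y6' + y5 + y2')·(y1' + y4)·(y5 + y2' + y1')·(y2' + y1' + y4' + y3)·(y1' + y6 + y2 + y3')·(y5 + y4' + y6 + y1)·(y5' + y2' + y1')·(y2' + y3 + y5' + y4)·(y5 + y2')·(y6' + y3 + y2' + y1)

Suppose y4 = 0.
From the singleton clause (y1'), y1 = 0.
From the singleton clause (y3'), y3 = 0.
From the singleton clause (y2), y2 = 1.
From the singleton clause (y5'), y5 = 0.
Now (y5) is unsatisfied and unit — conflict.
So every satisfying assignment has y4 = True.

True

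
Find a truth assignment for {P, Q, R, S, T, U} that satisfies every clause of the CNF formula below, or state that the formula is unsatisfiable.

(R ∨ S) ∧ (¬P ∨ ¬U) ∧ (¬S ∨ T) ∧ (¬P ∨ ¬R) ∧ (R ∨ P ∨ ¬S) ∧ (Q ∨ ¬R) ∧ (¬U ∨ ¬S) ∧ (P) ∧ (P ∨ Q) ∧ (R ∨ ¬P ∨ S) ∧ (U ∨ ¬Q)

Unit clause (P) forces P = True.
Unit clause (¬U) forces U = False.
Unit clause (¬R) forces R = False.
Unit clause (S) forces S = True.
Unit clause (T) forces T = True.
Unit clause (¬Q) forces Q = False.
This assignment satisfies each clause.

P=True, Q=False, R=False, S=True, T=True, U=False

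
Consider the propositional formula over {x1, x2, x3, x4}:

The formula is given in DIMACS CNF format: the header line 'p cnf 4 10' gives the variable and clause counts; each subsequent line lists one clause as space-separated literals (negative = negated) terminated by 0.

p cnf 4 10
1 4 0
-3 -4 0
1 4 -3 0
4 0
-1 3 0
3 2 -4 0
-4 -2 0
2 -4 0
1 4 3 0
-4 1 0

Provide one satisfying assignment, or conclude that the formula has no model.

UNSATISFIABLE

Unit clause (x4) forces x4 = True.
Unit clause (¬x3) forces x3 = False.
Unit clause (¬x1) forces x1 = False.
Now (x1) is unsatisfied and unit — conflict.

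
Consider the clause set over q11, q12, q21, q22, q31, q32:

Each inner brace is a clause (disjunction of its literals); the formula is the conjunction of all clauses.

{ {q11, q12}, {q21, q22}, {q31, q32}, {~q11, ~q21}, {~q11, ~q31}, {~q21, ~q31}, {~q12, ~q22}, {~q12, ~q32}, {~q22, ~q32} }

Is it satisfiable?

Branch on q11: set q11 = 1.
(~q21) alone gives q21 = 0.
(q22) alone gives q22 = 1.
(~q31) alone gives q31 = 0.
(q32) alone gives q32 = 1.
But (~q32) is also a unit clause — contradiction.
Backtrack on q11: now try q11 = 0.
(q12) alone gives q12 = 1.
(~q22) alone gives q22 = 0.
(q21) alone gives q21 = 1.
(~q31) alone gives q31 = 0.
(q32) alone gives q32 = 1.
But (~q32) is also a unit clause — contradiction.
Either choice for q11 ends in contradiction.
No assignment satisfies every clause.

No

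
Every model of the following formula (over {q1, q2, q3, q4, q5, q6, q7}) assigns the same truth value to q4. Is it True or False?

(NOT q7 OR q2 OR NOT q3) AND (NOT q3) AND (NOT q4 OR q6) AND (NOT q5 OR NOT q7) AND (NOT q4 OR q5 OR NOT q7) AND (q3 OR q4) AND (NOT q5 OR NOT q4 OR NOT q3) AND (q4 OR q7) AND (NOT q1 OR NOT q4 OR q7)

True

Suppose q4 = false.
Unit clause (NOT q3) forces q3 = false.
Now (q3) is unsatisfied and unit — conflict.
So every satisfying assignment has q4 = True.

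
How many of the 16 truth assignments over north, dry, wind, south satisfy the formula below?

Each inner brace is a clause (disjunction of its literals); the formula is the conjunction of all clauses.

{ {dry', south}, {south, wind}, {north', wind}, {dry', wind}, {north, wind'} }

There are 2^4 = 16 truth assignments over (north, dry, wind, south).
Check each against the 5 clauses (columns in the order north, dry, wind, south):
  F F F F  ✗ fails (south + wind)
  F F F T  ✓ satisfies all
  F F T F  ✗ fails (north + wind')
  F F T T  ✗ fails (north + wind')
  F T F F  ✗ fails (dry' + south)
  F T F T  ✗ fails (dry' + wind)
  F T T F  ✗ fails (dry' + south)
  F T T T  ✗ fails (north + wind')
  T F F F  ✗ fails (south + wind)
  T F F T  ✗ fails (north' + wind)
  T F T F  ✓ satisfies all
  T F T T  ✓ satisfies all
  T T F F  ✗ fails (dry' + south)
  T T F T  ✗ fails (north' + wind)
  T T T F  ✗ fails (dry' + south)
  T T T T  ✓ satisfies all
4 of the 16 rows are models.

4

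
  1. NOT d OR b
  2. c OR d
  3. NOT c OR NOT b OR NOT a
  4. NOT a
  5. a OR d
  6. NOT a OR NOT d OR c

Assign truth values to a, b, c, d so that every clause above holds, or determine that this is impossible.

a ↦ false; b ↦ true; c ↦ false; d ↦ true

Unit clause (NOT a) forces a = false.
Unit clause (d) forces d = true.
Unit clause (b) forces b = true.
No clause remains; c is free.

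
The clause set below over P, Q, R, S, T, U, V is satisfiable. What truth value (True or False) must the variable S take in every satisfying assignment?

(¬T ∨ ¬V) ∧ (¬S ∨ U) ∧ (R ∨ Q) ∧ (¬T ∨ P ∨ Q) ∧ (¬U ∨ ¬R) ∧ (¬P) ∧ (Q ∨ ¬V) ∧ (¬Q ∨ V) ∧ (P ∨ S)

True

Suppose S = False.
From the singleton clause (¬P), P = False.
Now (P) is unsatisfied and unit — conflict.
So every satisfying assignment has S = True.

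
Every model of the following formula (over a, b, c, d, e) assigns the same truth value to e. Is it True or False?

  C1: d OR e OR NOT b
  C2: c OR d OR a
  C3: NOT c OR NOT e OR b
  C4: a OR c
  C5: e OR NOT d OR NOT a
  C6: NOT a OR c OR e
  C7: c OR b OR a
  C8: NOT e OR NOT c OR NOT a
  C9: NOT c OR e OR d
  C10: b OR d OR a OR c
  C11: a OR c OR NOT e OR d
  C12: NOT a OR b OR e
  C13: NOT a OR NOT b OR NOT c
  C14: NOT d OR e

True

Suppose e = false.
(NOT d) alone gives d = false.
(NOT b) alone gives b = false.
(NOT c) alone gives c = false.
(a) alone gives a = true.
But (NOT a) is also a unit clause — contradiction.
So every satisfying assignment has e = True.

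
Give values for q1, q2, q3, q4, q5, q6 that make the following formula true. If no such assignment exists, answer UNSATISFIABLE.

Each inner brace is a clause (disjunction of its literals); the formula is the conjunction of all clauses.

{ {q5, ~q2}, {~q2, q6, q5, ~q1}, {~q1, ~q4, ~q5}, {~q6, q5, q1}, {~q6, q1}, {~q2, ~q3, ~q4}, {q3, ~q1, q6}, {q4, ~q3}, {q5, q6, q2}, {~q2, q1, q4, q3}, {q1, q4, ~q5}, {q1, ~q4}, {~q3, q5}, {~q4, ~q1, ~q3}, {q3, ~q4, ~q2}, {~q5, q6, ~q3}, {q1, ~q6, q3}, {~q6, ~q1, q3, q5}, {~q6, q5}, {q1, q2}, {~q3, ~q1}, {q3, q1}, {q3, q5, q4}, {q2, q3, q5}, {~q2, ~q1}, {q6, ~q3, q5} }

Case q5 = 1:
Case q1 = 1:
From the singleton clause (~q4), q4 = 0.
From the singleton clause (~q3), q3 = 0.
From the singleton clause (q6), q6 = 1.
From the singleton clause (~q2), q2 = 0.
Every clause now holds.

q1=1; q2=0; q3=0; q4=0; q5=1; q6=1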